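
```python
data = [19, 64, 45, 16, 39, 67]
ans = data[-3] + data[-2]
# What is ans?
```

data has length 6. Negative index -3 maps to positive index 6 + (-3) = 3. data[3] = 16.
data has length 6. Negative index -2 maps to positive index 6 + (-2) = 4. data[4] = 39.
Sum: 16 + 39 = 55.

55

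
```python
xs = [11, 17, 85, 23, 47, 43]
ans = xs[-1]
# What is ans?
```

xs has length 6. Negative index -1 maps to positive index 6 + (-1) = 5. xs[5] = 43.

43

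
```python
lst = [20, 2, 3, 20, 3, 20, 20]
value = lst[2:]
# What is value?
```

lst has length 7. The slice lst[2:] selects indices [2, 3, 4, 5, 6] (2->3, 3->20, 4->3, 5->20, 6->20), giving [3, 20, 3, 20, 20].

[3, 20, 3, 20, 20]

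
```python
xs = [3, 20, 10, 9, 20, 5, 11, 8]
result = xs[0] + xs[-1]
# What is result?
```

xs has length 8. xs[0] = 3.
xs has length 8. Negative index -1 maps to positive index 8 + (-1) = 7. xs[7] = 8.
Sum: 3 + 8 = 11.

11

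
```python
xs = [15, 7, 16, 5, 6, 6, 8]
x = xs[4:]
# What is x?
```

xs has length 7. The slice xs[4:] selects indices [4, 5, 6] (4->6, 5->6, 6->8), giving [6, 6, 8].

[6, 6, 8]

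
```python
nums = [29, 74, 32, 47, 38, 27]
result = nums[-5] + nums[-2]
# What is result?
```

nums has length 6. Negative index -5 maps to positive index 6 + (-5) = 1. nums[1] = 74.
nums has length 6. Negative index -2 maps to positive index 6 + (-2) = 4. nums[4] = 38.
Sum: 74 + 38 = 112.

112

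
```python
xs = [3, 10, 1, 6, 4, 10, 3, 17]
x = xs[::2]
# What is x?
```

xs has length 8. The slice xs[::2] selects indices [0, 2, 4, 6] (0->3, 2->1, 4->4, 6->3), giving [3, 1, 4, 3].

[3, 1, 4, 3]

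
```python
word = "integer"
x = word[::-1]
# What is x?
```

word has length 7. The slice word[::-1] selects indices [6, 5, 4, 3, 2, 1, 0] (6->'r', 5->'e', 4->'g', 3->'e', 2->'t', 1->'n', 0->'i'), giving 'regetni'.

'regetni'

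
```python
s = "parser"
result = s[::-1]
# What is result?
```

s has length 6. The slice s[::-1] selects indices [5, 4, 3, 2, 1, 0] (5->'r', 4->'e', 3->'s', 2->'r', 1->'a', 0->'p'), giving 'resrap'.

'resrap'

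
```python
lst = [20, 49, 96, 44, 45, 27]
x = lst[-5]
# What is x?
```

lst has length 6. Negative index -5 maps to positive index 6 + (-5) = 1. lst[1] = 49.

49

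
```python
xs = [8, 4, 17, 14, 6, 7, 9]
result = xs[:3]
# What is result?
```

xs has length 7. The slice xs[:3] selects indices [0, 1, 2] (0->8, 1->4, 2->17), giving [8, 4, 17].

[8, 4, 17]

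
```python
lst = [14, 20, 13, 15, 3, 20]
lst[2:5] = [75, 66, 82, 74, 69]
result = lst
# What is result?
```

lst starts as [14, 20, 13, 15, 3, 20] (length 6). The slice lst[2:5] covers indices [2, 3, 4] with values [13, 15, 3]. Replacing that slice with [75, 66, 82, 74, 69] (different length) produces [14, 20, 75, 66, 82, 74, 69, 20].

[14, 20, 75, 66, 82, 74, 69, 20]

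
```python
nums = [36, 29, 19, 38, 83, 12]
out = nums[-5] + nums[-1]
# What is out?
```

nums has length 6. Negative index -5 maps to positive index 6 + (-5) = 1. nums[1] = 29.
nums has length 6. Negative index -1 maps to positive index 6 + (-1) = 5. nums[5] = 12.
Sum: 29 + 12 = 41.

41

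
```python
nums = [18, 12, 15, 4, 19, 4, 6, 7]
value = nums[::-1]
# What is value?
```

nums has length 8. The slice nums[::-1] selects indices [7, 6, 5, 4, 3, 2, 1, 0] (7->7, 6->6, 5->4, 4->19, 3->4, 2->15, 1->12, 0->18), giving [7, 6, 4, 19, 4, 15, 12, 18].

[7, 6, 4, 19, 4, 15, 12, 18]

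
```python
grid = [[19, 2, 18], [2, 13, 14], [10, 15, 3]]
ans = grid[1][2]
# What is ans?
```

grid[1] = [2, 13, 14]. Taking column 2 of that row yields 14.

14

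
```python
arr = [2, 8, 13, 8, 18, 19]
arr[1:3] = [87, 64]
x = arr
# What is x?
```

arr starts as [2, 8, 13, 8, 18, 19] (length 6). The slice arr[1:3] covers indices [1, 2] with values [8, 13]. Replacing that slice with [87, 64] (same length) produces [2, 87, 64, 8, 18, 19].

[2, 87, 64, 8, 18, 19]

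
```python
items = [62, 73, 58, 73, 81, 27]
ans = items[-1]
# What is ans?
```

items has length 6. Negative index -1 maps to positive index 6 + (-1) = 5. items[5] = 27.

27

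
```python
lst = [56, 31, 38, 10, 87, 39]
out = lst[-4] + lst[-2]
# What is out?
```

lst has length 6. Negative index -4 maps to positive index 6 + (-4) = 2. lst[2] = 38.
lst has length 6. Negative index -2 maps to positive index 6 + (-2) = 4. lst[4] = 87.
Sum: 38 + 87 = 125.

125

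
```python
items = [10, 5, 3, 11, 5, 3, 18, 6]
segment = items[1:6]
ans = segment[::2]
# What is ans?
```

items has length 8. The slice items[1:6] selects indices [1, 2, 3, 4, 5] (1->5, 2->3, 3->11, 4->5, 5->3), giving [5, 3, 11, 5, 3]. So segment = [5, 3, 11, 5, 3]. segment has length 5. The slice segment[::2] selects indices [0, 2, 4] (0->5, 2->11, 4->3), giving [5, 11, 3].

[5, 11, 3]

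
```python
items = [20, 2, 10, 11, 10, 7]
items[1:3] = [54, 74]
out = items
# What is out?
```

items starts as [20, 2, 10, 11, 10, 7] (length 6). The slice items[1:3] covers indices [1, 2] with values [2, 10]. Replacing that slice with [54, 74] (same length) produces [20, 54, 74, 11, 10, 7].

[20, 54, 74, 11, 10, 7]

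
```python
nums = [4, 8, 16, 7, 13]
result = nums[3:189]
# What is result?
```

nums has length 5. The slice nums[3:189] selects indices [3, 4] (3->7, 4->13), giving [7, 13].

[7, 13]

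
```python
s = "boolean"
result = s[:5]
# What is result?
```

s has length 7. The slice s[:5] selects indices [0, 1, 2, 3, 4] (0->'b', 1->'o', 2->'o', 3->'l', 4->'e'), giving 'boole'.

'boole'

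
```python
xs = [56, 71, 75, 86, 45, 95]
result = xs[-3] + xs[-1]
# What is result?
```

xs has length 6. Negative index -3 maps to positive index 6 + (-3) = 3. xs[3] = 86.
xs has length 6. Negative index -1 maps to positive index 6 + (-1) = 5. xs[5] = 95.
Sum: 86 + 95 = 181.

181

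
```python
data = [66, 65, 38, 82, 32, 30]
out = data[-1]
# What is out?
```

data has length 6. Negative index -1 maps to positive index 6 + (-1) = 5. data[5] = 30.

30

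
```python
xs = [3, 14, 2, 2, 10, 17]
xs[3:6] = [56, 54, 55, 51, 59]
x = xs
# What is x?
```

xs starts as [3, 14, 2, 2, 10, 17] (length 6). The slice xs[3:6] covers indices [3, 4, 5] with values [2, 10, 17]. Replacing that slice with [56, 54, 55, 51, 59] (different length) produces [3, 14, 2, 56, 54, 55, 51, 59].

[3, 14, 2, 56, 54, 55, 51, 59]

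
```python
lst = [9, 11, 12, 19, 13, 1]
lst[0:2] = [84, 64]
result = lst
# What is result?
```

lst starts as [9, 11, 12, 19, 13, 1] (length 6). The slice lst[0:2] covers indices [0, 1] with values [9, 11]. Replacing that slice with [84, 64] (same length) produces [84, 64, 12, 19, 13, 1].

[84, 64, 12, 19, 13, 1]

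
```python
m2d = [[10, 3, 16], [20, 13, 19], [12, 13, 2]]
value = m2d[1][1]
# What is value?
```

m2d[1] = [20, 13, 19]. Taking column 1 of that row yields 13.

13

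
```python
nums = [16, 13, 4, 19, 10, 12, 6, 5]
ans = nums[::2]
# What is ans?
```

nums has length 8. The slice nums[::2] selects indices [0, 2, 4, 6] (0->16, 2->4, 4->10, 6->6), giving [16, 4, 10, 6].

[16, 4, 10, 6]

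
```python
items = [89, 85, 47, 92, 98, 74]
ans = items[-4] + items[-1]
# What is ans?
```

items has length 6. Negative index -4 maps to positive index 6 + (-4) = 2. items[2] = 47.
items has length 6. Negative index -1 maps to positive index 6 + (-1) = 5. items[5] = 74.
Sum: 47 + 74 = 121.

121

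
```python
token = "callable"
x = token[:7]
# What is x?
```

token has length 8. The slice token[:7] selects indices [0, 1, 2, 3, 4, 5, 6] (0->'c', 1->'a', 2->'l', 3->'l', 4->'a', 5->'b', 6->'l'), giving 'callabl'.

'callabl'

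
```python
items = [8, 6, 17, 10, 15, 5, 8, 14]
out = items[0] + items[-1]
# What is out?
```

items has length 8. items[0] = 8.
items has length 8. Negative index -1 maps to positive index 8 + (-1) = 7. items[7] = 14.
Sum: 8 + 14 = 22.

22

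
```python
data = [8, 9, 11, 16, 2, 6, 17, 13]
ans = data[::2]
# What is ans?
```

data has length 8. The slice data[::2] selects indices [0, 2, 4, 6] (0->8, 2->11, 4->2, 6->17), giving [8, 11, 2, 17].

[8, 11, 2, 17]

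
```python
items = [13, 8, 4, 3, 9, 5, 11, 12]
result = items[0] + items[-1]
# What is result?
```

items has length 8. items[0] = 13.
items has length 8. Negative index -1 maps to positive index 8 + (-1) = 7. items[7] = 12.
Sum: 13 + 12 = 25.

25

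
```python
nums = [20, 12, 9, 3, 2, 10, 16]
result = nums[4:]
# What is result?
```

nums has length 7. The slice nums[4:] selects indices [4, 5, 6] (4->2, 5->10, 6->16), giving [2, 10, 16].

[2, 10, 16]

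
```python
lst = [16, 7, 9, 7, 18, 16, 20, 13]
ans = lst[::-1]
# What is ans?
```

lst has length 8. The slice lst[::-1] selects indices [7, 6, 5, 4, 3, 2, 1, 0] (7->13, 6->20, 5->16, 4->18, 3->7, 2->9, 1->7, 0->16), giving [13, 20, 16, 18, 7, 9, 7, 16].

[13, 20, 16, 18, 7, 9, 7, 16]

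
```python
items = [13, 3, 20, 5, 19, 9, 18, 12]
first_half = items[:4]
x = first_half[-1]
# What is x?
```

items has length 8. The slice items[:4] selects indices [0, 1, 2, 3] (0->13, 1->3, 2->20, 3->5), giving [13, 3, 20, 5]. So first_half = [13, 3, 20, 5]. Then first_half[-1] = 5.

5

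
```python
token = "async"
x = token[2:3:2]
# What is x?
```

token has length 5. The slice token[2:3:2] selects indices [2] (2->'y'), giving 'y'.

'y'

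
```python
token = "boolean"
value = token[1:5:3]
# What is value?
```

token has length 7. The slice token[1:5:3] selects indices [1, 4] (1->'o', 4->'e'), giving 'oe'.

'oe'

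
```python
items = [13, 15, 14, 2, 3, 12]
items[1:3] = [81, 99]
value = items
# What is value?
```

items starts as [13, 15, 14, 2, 3, 12] (length 6). The slice items[1:3] covers indices [1, 2] with values [15, 14]. Replacing that slice with [81, 99] (same length) produces [13, 81, 99, 2, 3, 12].

[13, 81, 99, 2, 3, 12]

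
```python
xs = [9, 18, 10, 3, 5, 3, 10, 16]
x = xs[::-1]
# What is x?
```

xs has length 8. The slice xs[::-1] selects indices [7, 6, 5, 4, 3, 2, 1, 0] (7->16, 6->10, 5->3, 4->5, 3->3, 2->10, 1->18, 0->9), giving [16, 10, 3, 5, 3, 10, 18, 9].

[16, 10, 3, 5, 3, 10, 18, 9]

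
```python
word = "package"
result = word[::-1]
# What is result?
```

word has length 7. The slice word[::-1] selects indices [6, 5, 4, 3, 2, 1, 0] (6->'e', 5->'g', 4->'a', 3->'k', 2->'c', 1->'a', 0->'p'), giving 'egakcap'.

'egakcap'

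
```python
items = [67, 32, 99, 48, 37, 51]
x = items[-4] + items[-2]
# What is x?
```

items has length 6. Negative index -4 maps to positive index 6 + (-4) = 2. items[2] = 99.
items has length 6. Negative index -2 maps to positive index 6 + (-2) = 4. items[4] = 37.
Sum: 99 + 37 = 136.

136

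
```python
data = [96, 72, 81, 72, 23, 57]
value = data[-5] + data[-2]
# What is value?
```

data has length 6. Negative index -5 maps to positive index 6 + (-5) = 1. data[1] = 72.
data has length 6. Negative index -2 maps to positive index 6 + (-2) = 4. data[4] = 23.
Sum: 72 + 23 = 95.

95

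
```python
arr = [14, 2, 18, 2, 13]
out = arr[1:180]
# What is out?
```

arr has length 5. The slice arr[1:180] selects indices [1, 2, 3, 4] (1->2, 2->18, 3->2, 4->13), giving [2, 18, 2, 13].

[2, 18, 2, 13]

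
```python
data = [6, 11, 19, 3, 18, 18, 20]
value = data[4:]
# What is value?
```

data has length 7. The slice data[4:] selects indices [4, 5, 6] (4->18, 5->18, 6->20), giving [18, 18, 20].

[18, 18, 20]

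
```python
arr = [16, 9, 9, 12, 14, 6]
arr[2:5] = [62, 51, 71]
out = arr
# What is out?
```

arr starts as [16, 9, 9, 12, 14, 6] (length 6). The slice arr[2:5] covers indices [2, 3, 4] with values [9, 12, 14]. Replacing that slice with [62, 51, 71] (same length) produces [16, 9, 62, 51, 71, 6].

[16, 9, 62, 51, 71, 6]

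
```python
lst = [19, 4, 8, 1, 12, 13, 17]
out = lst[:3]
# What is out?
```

lst has length 7. The slice lst[:3] selects indices [0, 1, 2] (0->19, 1->4, 2->8), giving [19, 4, 8].

[19, 4, 8]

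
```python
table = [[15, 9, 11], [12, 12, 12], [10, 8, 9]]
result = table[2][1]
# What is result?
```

table[2] = [10, 8, 9]. Taking column 1 of that row yields 8.

8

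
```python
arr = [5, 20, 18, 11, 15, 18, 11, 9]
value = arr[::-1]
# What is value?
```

arr has length 8. The slice arr[::-1] selects indices [7, 6, 5, 4, 3, 2, 1, 0] (7->9, 6->11, 5->18, 4->15, 3->11, 2->18, 1->20, 0->5), giving [9, 11, 18, 15, 11, 18, 20, 5].

[9, 11, 18, 15, 11, 18, 20, 5]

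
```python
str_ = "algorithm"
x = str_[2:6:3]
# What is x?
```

str_ has length 9. The slice str_[2:6:3] selects indices [2, 5] (2->'g', 5->'i'), giving 'gi'.

'gi'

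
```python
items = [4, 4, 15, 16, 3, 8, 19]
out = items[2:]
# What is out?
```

items has length 7. The slice items[2:] selects indices [2, 3, 4, 5, 6] (2->15, 3->16, 4->3, 5->8, 6->19), giving [15, 16, 3, 8, 19].

[15, 16, 3, 8, 19]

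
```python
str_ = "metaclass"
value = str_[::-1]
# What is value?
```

str_ has length 9. The slice str_[::-1] selects indices [8, 7, 6, 5, 4, 3, 2, 1, 0] (8->'s', 7->'s', 6->'a', 5->'l', 4->'c', 3->'a', 2->'t', 1->'e', 0->'m'), giving 'ssalcatem'.

'ssalcatem'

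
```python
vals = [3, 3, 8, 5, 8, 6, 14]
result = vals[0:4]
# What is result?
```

vals has length 7. The slice vals[0:4] selects indices [0, 1, 2, 3] (0->3, 1->3, 2->8, 3->5), giving [3, 3, 8, 5].

[3, 3, 8, 5]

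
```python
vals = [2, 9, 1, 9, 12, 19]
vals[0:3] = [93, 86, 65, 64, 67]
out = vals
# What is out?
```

vals starts as [2, 9, 1, 9, 12, 19] (length 6). The slice vals[0:3] covers indices [0, 1, 2] with values [2, 9, 1]. Replacing that slice with [93, 86, 65, 64, 67] (different length) produces [93, 86, 65, 64, 67, 9, 12, 19].

[93, 86, 65, 64, 67, 9, 12, 19]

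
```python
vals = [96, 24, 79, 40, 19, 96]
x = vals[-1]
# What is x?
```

vals has length 6. Negative index -1 maps to positive index 6 + (-1) = 5. vals[5] = 96.

96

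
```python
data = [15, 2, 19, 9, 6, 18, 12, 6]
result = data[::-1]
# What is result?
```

data has length 8. The slice data[::-1] selects indices [7, 6, 5, 4, 3, 2, 1, 0] (7->6, 6->12, 5->18, 4->6, 3->9, 2->19, 1->2, 0->15), giving [6, 12, 18, 6, 9, 19, 2, 15].

[6, 12, 18, 6, 9, 19, 2, 15]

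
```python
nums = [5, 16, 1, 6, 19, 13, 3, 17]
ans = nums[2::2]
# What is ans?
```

nums has length 8. The slice nums[2::2] selects indices [2, 4, 6] (2->1, 4->19, 6->3), giving [1, 19, 3].

[1, 19, 3]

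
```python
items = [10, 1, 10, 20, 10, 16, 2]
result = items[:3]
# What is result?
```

items has length 7. The slice items[:3] selects indices [0, 1, 2] (0->10, 1->1, 2->10), giving [10, 1, 10].

[10, 1, 10]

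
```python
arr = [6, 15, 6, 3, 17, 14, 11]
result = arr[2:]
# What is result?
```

arr has length 7. The slice arr[2:] selects indices [2, 3, 4, 5, 6] (2->6, 3->3, 4->17, 5->14, 6->11), giving [6, 3, 17, 14, 11].

[6, 3, 17, 14, 11]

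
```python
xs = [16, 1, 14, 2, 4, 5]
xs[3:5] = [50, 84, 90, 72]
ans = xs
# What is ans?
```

xs starts as [16, 1, 14, 2, 4, 5] (length 6). The slice xs[3:5] covers indices [3, 4] with values [2, 4]. Replacing that slice with [50, 84, 90, 72] (different length) produces [16, 1, 14, 50, 84, 90, 72, 5].

[16, 1, 14, 50, 84, 90, 72, 5]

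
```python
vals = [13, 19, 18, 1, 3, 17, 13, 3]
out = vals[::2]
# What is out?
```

vals has length 8. The slice vals[::2] selects indices [0, 2, 4, 6] (0->13, 2->18, 4->3, 6->13), giving [13, 18, 3, 13].

[13, 18, 3, 13]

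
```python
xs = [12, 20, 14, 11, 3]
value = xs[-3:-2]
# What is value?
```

xs has length 5. The slice xs[-3:-2] selects indices [2] (2->14), giving [14].

[14]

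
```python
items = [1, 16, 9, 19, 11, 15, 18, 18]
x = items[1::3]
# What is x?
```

items has length 8. The slice items[1::3] selects indices [1, 4, 7] (1->16, 4->11, 7->18), giving [16, 11, 18].

[16, 11, 18]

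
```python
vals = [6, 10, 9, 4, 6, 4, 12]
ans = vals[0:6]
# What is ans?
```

vals has length 7. The slice vals[0:6] selects indices [0, 1, 2, 3, 4, 5] (0->6, 1->10, 2->9, 3->4, 4->6, 5->4), giving [6, 10, 9, 4, 6, 4].

[6, 10, 9, 4, 6, 4]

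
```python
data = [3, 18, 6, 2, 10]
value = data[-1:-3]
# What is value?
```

data has length 5. The slice data[-1:-3] resolves to an empty index range, so the result is [].

[]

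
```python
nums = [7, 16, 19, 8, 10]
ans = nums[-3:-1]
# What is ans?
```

nums has length 5. The slice nums[-3:-1] selects indices [2, 3] (2->19, 3->8), giving [19, 8].

[19, 8]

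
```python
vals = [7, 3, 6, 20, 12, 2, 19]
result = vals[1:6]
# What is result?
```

vals has length 7. The slice vals[1:6] selects indices [1, 2, 3, 4, 5] (1->3, 2->6, 3->20, 4->12, 5->2), giving [3, 6, 20, 12, 2].

[3, 6, 20, 12, 2]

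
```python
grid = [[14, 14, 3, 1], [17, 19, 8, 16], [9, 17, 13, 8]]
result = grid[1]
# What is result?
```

grid has 3 rows. Row 1 is [17, 19, 8, 16].

[17, 19, 8, 16]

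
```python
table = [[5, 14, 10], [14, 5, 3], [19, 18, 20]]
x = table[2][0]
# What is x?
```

table[2] = [19, 18, 20]. Taking column 0 of that row yields 19.

19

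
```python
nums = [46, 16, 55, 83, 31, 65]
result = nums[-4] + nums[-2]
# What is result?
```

nums has length 6. Negative index -4 maps to positive index 6 + (-4) = 2. nums[2] = 55.
nums has length 6. Negative index -2 maps to positive index 6 + (-2) = 4. nums[4] = 31.
Sum: 55 + 31 = 86.

86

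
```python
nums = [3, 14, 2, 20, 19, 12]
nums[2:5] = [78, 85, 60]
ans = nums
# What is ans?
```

nums starts as [3, 14, 2, 20, 19, 12] (length 6). The slice nums[2:5] covers indices [2, 3, 4] with values [2, 20, 19]. Replacing that slice with [78, 85, 60] (same length) produces [3, 14, 78, 85, 60, 12].

[3, 14, 78, 85, 60, 12]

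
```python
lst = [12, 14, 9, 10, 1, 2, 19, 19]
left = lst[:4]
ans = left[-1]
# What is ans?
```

lst has length 8. The slice lst[:4] selects indices [0, 1, 2, 3] (0->12, 1->14, 2->9, 3->10), giving [12, 14, 9, 10]. So left = [12, 14, 9, 10]. Then left[-1] = 10.

10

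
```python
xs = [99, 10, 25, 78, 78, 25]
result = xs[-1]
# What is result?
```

xs has length 6. Negative index -1 maps to positive index 6 + (-1) = 5. xs[5] = 25.

25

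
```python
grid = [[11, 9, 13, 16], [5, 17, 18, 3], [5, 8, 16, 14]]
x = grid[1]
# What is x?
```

grid has 3 rows. Row 1 is [5, 17, 18, 3].

[5, 17, 18, 3]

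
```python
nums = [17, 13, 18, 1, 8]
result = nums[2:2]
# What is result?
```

nums has length 5. The slice nums[2:2] resolves to an empty index range, so the result is [].

[]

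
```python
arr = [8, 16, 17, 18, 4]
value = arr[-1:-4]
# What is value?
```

arr has length 5. The slice arr[-1:-4] resolves to an empty index range, so the result is [].

[]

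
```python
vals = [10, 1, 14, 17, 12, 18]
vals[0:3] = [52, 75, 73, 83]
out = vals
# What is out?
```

vals starts as [10, 1, 14, 17, 12, 18] (length 6). The slice vals[0:3] covers indices [0, 1, 2] with values [10, 1, 14]. Replacing that slice with [52, 75, 73, 83] (different length) produces [52, 75, 73, 83, 17, 12, 18].

[52, 75, 73, 83, 17, 12, 18]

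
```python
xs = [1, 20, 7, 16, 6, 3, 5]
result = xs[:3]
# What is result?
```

xs has length 7. The slice xs[:3] selects indices [0, 1, 2] (0->1, 1->20, 2->7), giving [1, 20, 7].

[1, 20, 7]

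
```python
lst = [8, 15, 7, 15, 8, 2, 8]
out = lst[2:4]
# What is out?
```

lst has length 7. The slice lst[2:4] selects indices [2, 3] (2->7, 3->15), giving [7, 15].

[7, 15]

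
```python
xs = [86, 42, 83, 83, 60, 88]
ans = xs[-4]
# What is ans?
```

xs has length 6. Negative index -4 maps to positive index 6 + (-4) = 2. xs[2] = 83.

83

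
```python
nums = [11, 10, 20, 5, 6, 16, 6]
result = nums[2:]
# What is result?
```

nums has length 7. The slice nums[2:] selects indices [2, 3, 4, 5, 6] (2->20, 3->5, 4->6, 5->16, 6->6), giving [20, 5, 6, 16, 6].

[20, 5, 6, 16, 6]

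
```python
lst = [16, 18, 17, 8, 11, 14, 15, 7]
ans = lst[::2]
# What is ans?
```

lst has length 8. The slice lst[::2] selects indices [0, 2, 4, 6] (0->16, 2->17, 4->11, 6->15), giving [16, 17, 11, 15].

[16, 17, 11, 15]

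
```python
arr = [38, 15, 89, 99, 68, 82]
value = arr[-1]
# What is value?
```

arr has length 6. Negative index -1 maps to positive index 6 + (-1) = 5. arr[5] = 82.

82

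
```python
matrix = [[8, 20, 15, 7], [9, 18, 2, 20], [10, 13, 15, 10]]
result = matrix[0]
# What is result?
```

matrix has 3 rows. Row 0 is [8, 20, 15, 7].

[8, 20, 15, 7]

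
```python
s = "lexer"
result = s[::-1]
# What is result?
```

s has length 5. The slice s[::-1] selects indices [4, 3, 2, 1, 0] (4->'r', 3->'e', 2->'x', 1->'e', 0->'l'), giving 'rexel'.

'rexel'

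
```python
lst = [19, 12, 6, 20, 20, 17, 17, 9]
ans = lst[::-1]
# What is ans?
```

lst has length 8. The slice lst[::-1] selects indices [7, 6, 5, 4, 3, 2, 1, 0] (7->9, 6->17, 5->17, 4->20, 3->20, 2->6, 1->12, 0->19), giving [9, 17, 17, 20, 20, 6, 12, 19].

[9, 17, 17, 20, 20, 6, 12, 19]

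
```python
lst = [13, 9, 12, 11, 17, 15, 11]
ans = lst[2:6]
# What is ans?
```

lst has length 7. The slice lst[2:6] selects indices [2, 3, 4, 5] (2->12, 3->11, 4->17, 5->15), giving [12, 11, 17, 15].

[12, 11, 17, 15]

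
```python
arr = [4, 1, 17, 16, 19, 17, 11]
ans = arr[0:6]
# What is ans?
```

arr has length 7. The slice arr[0:6] selects indices [0, 1, 2, 3, 4, 5] (0->4, 1->1, 2->17, 3->16, 4->19, 5->17), giving [4, 1, 17, 16, 19, 17].

[4, 1, 17, 16, 19, 17]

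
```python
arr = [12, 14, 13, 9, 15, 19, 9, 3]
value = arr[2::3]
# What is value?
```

arr has length 8. The slice arr[2::3] selects indices [2, 5] (2->13, 5->19), giving [13, 19].

[13, 19]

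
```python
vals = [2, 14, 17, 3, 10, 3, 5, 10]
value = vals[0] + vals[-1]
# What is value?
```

vals has length 8. vals[0] = 2.
vals has length 8. Negative index -1 maps to positive index 8 + (-1) = 7. vals[7] = 10.
Sum: 2 + 10 = 12.

12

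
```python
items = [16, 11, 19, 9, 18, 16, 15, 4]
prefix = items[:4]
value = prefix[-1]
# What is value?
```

items has length 8. The slice items[:4] selects indices [0, 1, 2, 3] (0->16, 1->11, 2->19, 3->9), giving [16, 11, 19, 9]. So prefix = [16, 11, 19, 9]. Then prefix[-1] = 9.

9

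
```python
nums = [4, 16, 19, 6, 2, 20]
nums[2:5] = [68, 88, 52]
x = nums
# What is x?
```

nums starts as [4, 16, 19, 6, 2, 20] (length 6). The slice nums[2:5] covers indices [2, 3, 4] with values [19, 6, 2]. Replacing that slice with [68, 88, 52] (same length) produces [4, 16, 68, 88, 52, 20].

[4, 16, 68, 88, 52, 20]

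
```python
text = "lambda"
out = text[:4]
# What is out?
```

text has length 6. The slice text[:4] selects indices [0, 1, 2, 3] (0->'l', 1->'a', 2->'m', 3->'b'), giving 'lamb'.

'lamb'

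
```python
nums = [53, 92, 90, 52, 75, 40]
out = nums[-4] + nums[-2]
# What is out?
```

nums has length 6. Negative index -4 maps to positive index 6 + (-4) = 2. nums[2] = 90.
nums has length 6. Negative index -2 maps to positive index 6 + (-2) = 4. nums[4] = 75.
Sum: 90 + 75 = 165.

165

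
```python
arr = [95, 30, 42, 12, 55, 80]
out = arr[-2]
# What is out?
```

arr has length 6. Negative index -2 maps to positive index 6 + (-2) = 4. arr[4] = 55.

55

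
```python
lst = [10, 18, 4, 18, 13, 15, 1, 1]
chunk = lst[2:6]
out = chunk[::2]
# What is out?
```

lst has length 8. The slice lst[2:6] selects indices [2, 3, 4, 5] (2->4, 3->18, 4->13, 5->15), giving [4, 18, 13, 15]. So chunk = [4, 18, 13, 15]. chunk has length 4. The slice chunk[::2] selects indices [0, 2] (0->4, 2->13), giving [4, 13].

[4, 13]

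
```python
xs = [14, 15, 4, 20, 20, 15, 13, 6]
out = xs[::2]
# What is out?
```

xs has length 8. The slice xs[::2] selects indices [0, 2, 4, 6] (0->14, 2->4, 4->20, 6->13), giving [14, 4, 20, 13].

[14, 4, 20, 13]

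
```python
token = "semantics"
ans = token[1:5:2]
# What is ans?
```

token has length 9. The slice token[1:5:2] selects indices [1, 3] (1->'e', 3->'a'), giving 'ea'.

'ea'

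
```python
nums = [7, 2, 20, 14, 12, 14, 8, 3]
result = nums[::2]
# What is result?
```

nums has length 8. The slice nums[::2] selects indices [0, 2, 4, 6] (0->7, 2->20, 4->12, 6->8), giving [7, 20, 12, 8].

[7, 20, 12, 8]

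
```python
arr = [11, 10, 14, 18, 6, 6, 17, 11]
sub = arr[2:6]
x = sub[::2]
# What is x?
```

arr has length 8. The slice arr[2:6] selects indices [2, 3, 4, 5] (2->14, 3->18, 4->6, 5->6), giving [14, 18, 6, 6]. So sub = [14, 18, 6, 6]. sub has length 4. The slice sub[::2] selects indices [0, 2] (0->14, 2->6), giving [14, 6].

[14, 6]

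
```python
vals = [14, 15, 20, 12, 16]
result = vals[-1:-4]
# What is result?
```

vals has length 5. The slice vals[-1:-4] resolves to an empty index range, so the result is [].

[]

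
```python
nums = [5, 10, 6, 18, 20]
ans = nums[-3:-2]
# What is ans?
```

nums has length 5. The slice nums[-3:-2] selects indices [2] (2->6), giving [6].

[6]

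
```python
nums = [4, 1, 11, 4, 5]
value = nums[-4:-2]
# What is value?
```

nums has length 5. The slice nums[-4:-2] selects indices [1, 2] (1->1, 2->11), giving [1, 11].

[1, 11]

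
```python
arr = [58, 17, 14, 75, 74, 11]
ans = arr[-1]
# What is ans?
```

arr has length 6. Negative index -1 maps to positive index 6 + (-1) = 5. arr[5] = 11.

11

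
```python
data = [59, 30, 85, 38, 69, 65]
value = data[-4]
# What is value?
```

data has length 6. Negative index -4 maps to positive index 6 + (-4) = 2. data[2] = 85.

85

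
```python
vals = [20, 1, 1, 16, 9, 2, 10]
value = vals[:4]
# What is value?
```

vals has length 7. The slice vals[:4] selects indices [0, 1, 2, 3] (0->20, 1->1, 2->1, 3->16), giving [20, 1, 1, 16].

[20, 1, 1, 16]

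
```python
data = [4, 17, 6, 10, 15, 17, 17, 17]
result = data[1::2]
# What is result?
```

data has length 8. The slice data[1::2] selects indices [1, 3, 5, 7] (1->17, 3->10, 5->17, 7->17), giving [17, 10, 17, 17].

[17, 10, 17, 17]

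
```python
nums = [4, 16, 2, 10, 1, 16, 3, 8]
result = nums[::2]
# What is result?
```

nums has length 8. The slice nums[::2] selects indices [0, 2, 4, 6] (0->4, 2->2, 4->1, 6->3), giving [4, 2, 1, 3].

[4, 2, 1, 3]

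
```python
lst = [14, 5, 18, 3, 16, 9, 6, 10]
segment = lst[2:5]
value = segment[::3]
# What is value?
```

lst has length 8. The slice lst[2:5] selects indices [2, 3, 4] (2->18, 3->3, 4->16), giving [18, 3, 16]. So segment = [18, 3, 16]. segment has length 3. The slice segment[::3] selects indices [0] (0->18), giving [18].

[18]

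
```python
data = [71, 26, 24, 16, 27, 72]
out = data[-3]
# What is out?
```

data has length 6. Negative index -3 maps to positive index 6 + (-3) = 3. data[3] = 16.

16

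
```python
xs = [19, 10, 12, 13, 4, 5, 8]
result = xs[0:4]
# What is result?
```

xs has length 7. The slice xs[0:4] selects indices [0, 1, 2, 3] (0->19, 1->10, 2->12, 3->13), giving [19, 10, 12, 13].

[19, 10, 12, 13]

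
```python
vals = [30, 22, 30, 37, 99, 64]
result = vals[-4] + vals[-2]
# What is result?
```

vals has length 6. Negative index -4 maps to positive index 6 + (-4) = 2. vals[2] = 30.
vals has length 6. Negative index -2 maps to positive index 6 + (-2) = 4. vals[4] = 99.
Sum: 30 + 99 = 129.

129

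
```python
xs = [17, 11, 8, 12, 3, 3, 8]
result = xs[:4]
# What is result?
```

xs has length 7. The slice xs[:4] selects indices [0, 1, 2, 3] (0->17, 1->11, 2->8, 3->12), giving [17, 11, 8, 12].

[17, 11, 8, 12]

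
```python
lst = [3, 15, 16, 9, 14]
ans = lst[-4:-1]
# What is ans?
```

lst has length 5. The slice lst[-4:-1] selects indices [1, 2, 3] (1->15, 2->16, 3->9), giving [15, 16, 9].

[15, 16, 9]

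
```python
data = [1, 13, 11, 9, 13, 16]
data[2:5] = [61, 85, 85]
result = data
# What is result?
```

data starts as [1, 13, 11, 9, 13, 16] (length 6). The slice data[2:5] covers indices [2, 3, 4] with values [11, 9, 13]. Replacing that slice with [61, 85, 85] (same length) produces [1, 13, 61, 85, 85, 16].

[1, 13, 61, 85, 85, 16]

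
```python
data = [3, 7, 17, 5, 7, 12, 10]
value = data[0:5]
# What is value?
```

data has length 7. The slice data[0:5] selects indices [0, 1, 2, 3, 4] (0->3, 1->7, 2->17, 3->5, 4->7), giving [3, 7, 17, 5, 7].

[3, 7, 17, 5, 7]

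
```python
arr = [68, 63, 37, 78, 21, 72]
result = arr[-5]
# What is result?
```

arr has length 6. Negative index -5 maps to positive index 6 + (-5) = 1. arr[1] = 63.

63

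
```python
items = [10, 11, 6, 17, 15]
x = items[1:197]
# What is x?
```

items has length 5. The slice items[1:197] selects indices [1, 2, 3, 4] (1->11, 2->6, 3->17, 4->15), giving [11, 6, 17, 15].

[11, 6, 17, 15]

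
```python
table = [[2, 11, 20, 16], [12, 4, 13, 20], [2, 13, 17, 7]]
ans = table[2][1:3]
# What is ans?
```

table[2] = [2, 13, 17, 7]. table[2] has length 4. The slice table[2][1:3] selects indices [1, 2] (1->13, 2->17), giving [13, 17].

[13, 17]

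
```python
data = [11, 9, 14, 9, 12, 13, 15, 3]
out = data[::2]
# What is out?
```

data has length 8. The slice data[::2] selects indices [0, 2, 4, 6] (0->11, 2->14, 4->12, 6->15), giving [11, 14, 12, 15].

[11, 14, 12, 15]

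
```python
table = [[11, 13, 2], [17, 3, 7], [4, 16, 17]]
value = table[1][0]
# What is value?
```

table[1] = [17, 3, 7]. Taking column 0 of that row yields 17.

17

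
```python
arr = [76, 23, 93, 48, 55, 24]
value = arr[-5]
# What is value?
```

arr has length 6. Negative index -5 maps to positive index 6 + (-5) = 1. arr[1] = 23.

23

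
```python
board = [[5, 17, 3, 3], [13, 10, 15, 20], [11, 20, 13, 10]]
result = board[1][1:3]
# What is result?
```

board[1] = [13, 10, 15, 20]. board[1] has length 4. The slice board[1][1:3] selects indices [1, 2] (1->10, 2->15), giving [10, 15].

[10, 15]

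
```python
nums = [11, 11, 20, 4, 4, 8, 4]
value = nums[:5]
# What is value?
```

nums has length 7. The slice nums[:5] selects indices [0, 1, 2, 3, 4] (0->11, 1->11, 2->20, 3->4, 4->4), giving [11, 11, 20, 4, 4].

[11, 11, 20, 4, 4]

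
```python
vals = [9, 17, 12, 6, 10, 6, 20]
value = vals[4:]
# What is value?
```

vals has length 7. The slice vals[4:] selects indices [4, 5, 6] (4->10, 5->6, 6->20), giving [10, 6, 20].

[10, 6, 20]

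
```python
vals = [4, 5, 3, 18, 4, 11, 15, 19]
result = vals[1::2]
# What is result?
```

vals has length 8. The slice vals[1::2] selects indices [1, 3, 5, 7] (1->5, 3->18, 5->11, 7->19), giving [5, 18, 11, 19].

[5, 18, 11, 19]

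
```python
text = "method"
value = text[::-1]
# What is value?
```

text has length 6. The slice text[::-1] selects indices [5, 4, 3, 2, 1, 0] (5->'d', 4->'o', 3->'h', 2->'t', 1->'e', 0->'m'), giving 'dohtem'.

'dohtem'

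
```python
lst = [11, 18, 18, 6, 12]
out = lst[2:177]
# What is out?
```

lst has length 5. The slice lst[2:177] selects indices [2, 3, 4] (2->18, 3->6, 4->12), giving [18, 6, 12].

[18, 6, 12]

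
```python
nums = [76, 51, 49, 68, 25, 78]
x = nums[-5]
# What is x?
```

nums has length 6. Negative index -5 maps to positive index 6 + (-5) = 1. nums[1] = 51.

51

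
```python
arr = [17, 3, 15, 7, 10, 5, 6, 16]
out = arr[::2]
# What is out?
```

arr has length 8. The slice arr[::2] selects indices [0, 2, 4, 6] (0->17, 2->15, 4->10, 6->6), giving [17, 15, 10, 6].

[17, 15, 10, 6]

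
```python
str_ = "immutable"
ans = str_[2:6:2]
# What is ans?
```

str_ has length 9. The slice str_[2:6:2] selects indices [2, 4] (2->'m', 4->'t'), giving 'mt'.

'mt'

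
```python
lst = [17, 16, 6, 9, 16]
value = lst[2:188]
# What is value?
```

lst has length 5. The slice lst[2:188] selects indices [2, 3, 4] (2->6, 3->9, 4->16), giving [6, 9, 16].

[6, 9, 16]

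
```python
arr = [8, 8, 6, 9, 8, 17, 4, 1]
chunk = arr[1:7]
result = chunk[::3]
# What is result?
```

arr has length 8. The slice arr[1:7] selects indices [1, 2, 3, 4, 5, 6] (1->8, 2->6, 3->9, 4->8, 5->17, 6->4), giving [8, 6, 9, 8, 17, 4]. So chunk = [8, 6, 9, 8, 17, 4]. chunk has length 6. The slice chunk[::3] selects indices [0, 3] (0->8, 3->8), giving [8, 8].

[8, 8]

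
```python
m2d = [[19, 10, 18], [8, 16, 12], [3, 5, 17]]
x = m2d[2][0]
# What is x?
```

m2d[2] = [3, 5, 17]. Taking column 0 of that row yields 3.

3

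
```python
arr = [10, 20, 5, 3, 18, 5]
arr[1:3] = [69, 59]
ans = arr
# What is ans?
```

arr starts as [10, 20, 5, 3, 18, 5] (length 6). The slice arr[1:3] covers indices [1, 2] with values [20, 5]. Replacing that slice with [69, 59] (same length) produces [10, 69, 59, 3, 18, 5].

[10, 69, 59, 3, 18, 5]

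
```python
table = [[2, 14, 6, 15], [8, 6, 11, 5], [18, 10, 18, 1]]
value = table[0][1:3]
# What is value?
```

table[0] = [2, 14, 6, 15]. table[0] has length 4. The slice table[0][1:3] selects indices [1, 2] (1->14, 2->6), giving [14, 6].

[14, 6]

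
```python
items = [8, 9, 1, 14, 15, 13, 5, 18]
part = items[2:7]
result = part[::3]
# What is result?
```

items has length 8. The slice items[2:7] selects indices [2, 3, 4, 5, 6] (2->1, 3->14, 4->15, 5->13, 6->5), giving [1, 14, 15, 13, 5]. So part = [1, 14, 15, 13, 5]. part has length 5. The slice part[::3] selects indices [0, 3] (0->1, 3->13), giving [1, 13].

[1, 13]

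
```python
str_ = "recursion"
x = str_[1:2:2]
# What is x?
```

str_ has length 9. The slice str_[1:2:2] selects indices [1] (1->'e'), giving 'e'.

'e'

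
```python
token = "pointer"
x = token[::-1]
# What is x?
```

token has length 7. The slice token[::-1] selects indices [6, 5, 4, 3, 2, 1, 0] (6->'r', 5->'e', 4->'t', 3->'n', 2->'i', 1->'o', 0->'p'), giving 'retniop'.

'retniop'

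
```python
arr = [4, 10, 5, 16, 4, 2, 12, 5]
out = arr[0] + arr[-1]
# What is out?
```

arr has length 8. arr[0] = 4.
arr has length 8. Negative index -1 maps to positive index 8 + (-1) = 7. arr[7] = 5.
Sum: 4 + 5 = 9.

9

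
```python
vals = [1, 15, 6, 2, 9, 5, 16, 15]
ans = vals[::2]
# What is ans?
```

vals has length 8. The slice vals[::2] selects indices [0, 2, 4, 6] (0->1, 2->6, 4->9, 6->16), giving [1, 6, 9, 16].

[1, 6, 9, 16]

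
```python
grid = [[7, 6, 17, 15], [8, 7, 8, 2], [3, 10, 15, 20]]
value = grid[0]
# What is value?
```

grid has 3 rows. Row 0 is [7, 6, 17, 15].

[7, 6, 17, 15]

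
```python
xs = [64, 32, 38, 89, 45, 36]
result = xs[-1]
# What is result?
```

xs has length 6. Negative index -1 maps to positive index 6 + (-1) = 5. xs[5] = 36.

36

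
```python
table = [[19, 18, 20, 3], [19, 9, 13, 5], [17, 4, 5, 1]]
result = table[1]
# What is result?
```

table has 3 rows. Row 1 is [19, 9, 13, 5].

[19, 9, 13, 5]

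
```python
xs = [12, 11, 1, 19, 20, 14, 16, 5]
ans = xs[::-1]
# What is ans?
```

xs has length 8. The slice xs[::-1] selects indices [7, 6, 5, 4, 3, 2, 1, 0] (7->5, 6->16, 5->14, 4->20, 3->19, 2->1, 1->11, 0->12), giving [5, 16, 14, 20, 19, 1, 11, 12].

[5, 16, 14, 20, 19, 1, 11, 12]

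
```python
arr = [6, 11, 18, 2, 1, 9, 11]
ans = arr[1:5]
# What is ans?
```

arr has length 7. The slice arr[1:5] selects indices [1, 2, 3, 4] (1->11, 2->18, 3->2, 4->1), giving [11, 18, 2, 1].

[11, 18, 2, 1]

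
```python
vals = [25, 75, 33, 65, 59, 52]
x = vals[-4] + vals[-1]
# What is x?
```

vals has length 6. Negative index -4 maps to positive index 6 + (-4) = 2. vals[2] = 33.
vals has length 6. Negative index -1 maps to positive index 6 + (-1) = 5. vals[5] = 52.
Sum: 33 + 52 = 85.

85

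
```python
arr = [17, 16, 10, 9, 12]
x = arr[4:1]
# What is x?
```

arr has length 5. The slice arr[4:1] resolves to an empty index range, so the result is [].

[]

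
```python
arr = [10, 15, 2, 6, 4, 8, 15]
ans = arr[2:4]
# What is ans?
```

arr has length 7. The slice arr[2:4] selects indices [2, 3] (2->2, 3->6), giving [2, 6].

[2, 6]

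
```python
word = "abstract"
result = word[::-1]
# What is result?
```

word has length 8. The slice word[::-1] selects indices [7, 6, 5, 4, 3, 2, 1, 0] (7->'t', 6->'c', 5->'a', 4->'r', 3->'t', 2->'s', 1->'b', 0->'a'), giving 'tcartsba'.

'tcartsba'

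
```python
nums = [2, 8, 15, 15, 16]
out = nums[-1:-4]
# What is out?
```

nums has length 5. The slice nums[-1:-4] resolves to an empty index range, so the result is [].

[]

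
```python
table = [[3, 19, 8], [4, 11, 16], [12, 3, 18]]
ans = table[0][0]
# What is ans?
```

table[0] = [3, 19, 8]. Taking column 0 of that row yields 3.

3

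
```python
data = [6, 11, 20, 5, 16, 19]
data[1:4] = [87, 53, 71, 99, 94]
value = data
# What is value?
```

data starts as [6, 11, 20, 5, 16, 19] (length 6). The slice data[1:4] covers indices [1, 2, 3] with values [11, 20, 5]. Replacing that slice with [87, 53, 71, 99, 94] (different length) produces [6, 87, 53, 71, 99, 94, 16, 19].

[6, 87, 53, 71, 99, 94, 16, 19]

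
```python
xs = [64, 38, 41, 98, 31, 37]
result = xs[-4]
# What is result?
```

xs has length 6. Negative index -4 maps to positive index 6 + (-4) = 2. xs[2] = 41.

41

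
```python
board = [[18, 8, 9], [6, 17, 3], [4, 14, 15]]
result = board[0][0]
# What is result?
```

board[0] = [18, 8, 9]. Taking column 0 of that row yields 18.

18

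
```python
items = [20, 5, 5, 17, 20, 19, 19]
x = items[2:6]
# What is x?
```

items has length 7. The slice items[2:6] selects indices [2, 3, 4, 5] (2->5, 3->17, 4->20, 5->19), giving [5, 17, 20, 19].

[5, 17, 20, 19]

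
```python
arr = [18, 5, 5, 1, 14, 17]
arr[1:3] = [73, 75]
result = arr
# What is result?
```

arr starts as [18, 5, 5, 1, 14, 17] (length 6). The slice arr[1:3] covers indices [1, 2] with values [5, 5]. Replacing that slice with [73, 75] (same length) produces [18, 73, 75, 1, 14, 17].

[18, 73, 75, 1, 14, 17]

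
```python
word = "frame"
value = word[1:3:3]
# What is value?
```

word has length 5. The slice word[1:3:3] selects indices [1] (1->'r'), giving 'r'.

'r'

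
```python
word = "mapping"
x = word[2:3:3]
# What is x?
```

word has length 7. The slice word[2:3:3] selects indices [2] (2->'p'), giving 'p'.

'p'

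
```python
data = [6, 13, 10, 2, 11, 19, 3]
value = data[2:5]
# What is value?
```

data has length 7. The slice data[2:5] selects indices [2, 3, 4] (2->10, 3->2, 4->11), giving [10, 2, 11].

[10, 2, 11]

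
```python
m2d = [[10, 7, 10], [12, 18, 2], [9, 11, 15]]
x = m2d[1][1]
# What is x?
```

m2d[1] = [12, 18, 2]. Taking column 1 of that row yields 18.

18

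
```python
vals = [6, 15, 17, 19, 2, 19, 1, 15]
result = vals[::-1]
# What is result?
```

vals has length 8. The slice vals[::-1] selects indices [7, 6, 5, 4, 3, 2, 1, 0] (7->15, 6->1, 5->19, 4->2, 3->19, 2->17, 1->15, 0->6), giving [15, 1, 19, 2, 19, 17, 15, 6].

[15, 1, 19, 2, 19, 17, 15, 6]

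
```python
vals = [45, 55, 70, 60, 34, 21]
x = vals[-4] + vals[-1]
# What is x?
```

vals has length 6. Negative index -4 maps to positive index 6 + (-4) = 2. vals[2] = 70.
vals has length 6. Negative index -1 maps to positive index 6 + (-1) = 5. vals[5] = 21.
Sum: 70 + 21 = 91.

91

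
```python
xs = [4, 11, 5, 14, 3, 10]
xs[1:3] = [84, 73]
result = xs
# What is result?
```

xs starts as [4, 11, 5, 14, 3, 10] (length 6). The slice xs[1:3] covers indices [1, 2] with values [11, 5]. Replacing that slice with [84, 73] (same length) produces [4, 84, 73, 14, 3, 10].

[4, 84, 73, 14, 3, 10]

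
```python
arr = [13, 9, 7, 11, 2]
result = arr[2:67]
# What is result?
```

arr has length 5. The slice arr[2:67] selects indices [2, 3, 4] (2->7, 3->11, 4->2), giving [7, 11, 2].

[7, 11, 2]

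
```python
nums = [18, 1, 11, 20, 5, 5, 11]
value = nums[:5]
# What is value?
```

nums has length 7. The slice nums[:5] selects indices [0, 1, 2, 3, 4] (0->18, 1->1, 2->11, 3->20, 4->5), giving [18, 1, 11, 20, 5].

[18, 1, 11, 20, 5]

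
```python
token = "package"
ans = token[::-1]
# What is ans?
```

token has length 7. The slice token[::-1] selects indices [6, 5, 4, 3, 2, 1, 0] (6->'e', 5->'g', 4->'a', 3->'k', 2->'c', 1->'a', 0->'p'), giving 'egakcap'.

'egakcap'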